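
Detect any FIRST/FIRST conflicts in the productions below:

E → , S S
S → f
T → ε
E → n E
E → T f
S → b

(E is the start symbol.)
No FIRST/FIRST conflicts.

FIRST sets of the non-terminals at (or reachable through a nullable prefix from) the front of some alternative:
  FIRST(T) = { ε }

Productions for E:
  E → , S S: FIRST = { ',' }
  E → n E: FIRST = { 'n' }
  E → T f: FIRST = { 'f' }
Productions for S:
  S → f: FIRST = { 'f' }
  S → b: FIRST = { 'b' }
T has only one production, so no FIRST/FIRST conflict is possible there.

All alternatives of each non-terminal have pairwise disjoint FIRST sets.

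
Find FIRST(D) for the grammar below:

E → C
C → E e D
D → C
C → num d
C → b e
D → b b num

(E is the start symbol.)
To compute FIRST(D), examine every production with D on the left-hand side, reading each right-hand side left to right until a non-nullable symbol is reached.

FIRST sets of the other non-terminals involved (by the same procedure, iterated to a fixed point):
  FIRST(C) = { 'b', 'num' }

From D → C:
  - C is a non-terminal: add FIRST(C) \ {ε} = { 'b', 'num' }
    C is not nullable, so stop
From D → b b num:
  - b is a terminal: add 'b' and stop

Collecting: FIRST(D) = { 'b', 'num' }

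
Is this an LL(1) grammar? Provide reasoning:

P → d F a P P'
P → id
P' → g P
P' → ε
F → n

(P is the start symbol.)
No. Predict set conflict for P': { 'g' }

A grammar is LL(1) if for each non-terminal N with multiple productions, the predict sets of those productions are pairwise disjoint, where PREDICT(N → α) = (FIRST(α) \ {ε}) ∪ (FOLLOW(N) if α ⇒* ε).

Relevant sets:
  FOLLOW(P') = { $, 'g' }

For P:
  PREDICT(P → d F a P P') = { 'd' }
  PREDICT(P → id) = { 'id' }
For P':
  PREDICT(P' → g P) = { 'g' }
  PREDICT(P' → ε) = { $, 'g' }
F has a single production, so nothing to check there.

Conflict found: Predict set conflict for P': { 'g' }
The grammar is NOT LL(1).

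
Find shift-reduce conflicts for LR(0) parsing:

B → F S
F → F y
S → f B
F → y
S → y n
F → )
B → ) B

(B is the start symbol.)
Yes — I1: [F → ) .] vs [B → . ) B]; I7: [F → F y .] vs [S → y . n]

Augment with B' → B and build the canonical LR(0) collection (I0 = CLOSURE({[B' → . B]}), then GOTO on every symbol after a dot until no new states appear). It has 11 states:
  I0: { [B → . ) B], [B → . F S], [B' → . B], [F → . )], [F → . F y], [F → . y] }  — shift
  I1: { [B → ) . B], [B → . ) B], [B → . F S], [F → ) .], [F → . )], [F → . F y], [F → . y] }  — shift, reduce
  I2: { [B' → B .] }  — accept
  I3: { [B → F . S], [F → F . y], [S → . f B], [S → . y n] }  — shift
  I4: { [F → y .] }  — reduce
  I5: { [B → F S .] }  — reduce
  I6: { [B → . ) B], [B → . F S], [F → . )], [F → . F y], [F → . y], [S → f . B] }  — shift
  I7: { [F → F y .], [S → y . n] }  — shift, reduce
  I8: { [S → y n .] }  — reduce
  I9: { [S → f B .] }  — reduce
  I10: { [B → ) B .] }  — reduce

I1 contains reduce item [F → ) .] and shift items [B → . ) B], [F → . )], [F → . y] — shift-reduce conflict.
I7 contains reduce item [F → F y .] and shift item [S → y . n] — shift-reduce conflict.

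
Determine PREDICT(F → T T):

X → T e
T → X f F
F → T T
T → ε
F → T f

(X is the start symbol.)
{ 'e', 'f' }

PREDICT(F → T T) = (FIRST(RHS) \ {ε}) ∪ (FOLLOW(F) if ε ∈ FIRST(RHS), i.e. RHS ⇒* ε)
FIRST(T) = { 'e', ε }
FIRST(T T) = { 'e', ε }
ε ∈ FIRST(T T) (the right-hand side is nullable), so add FOLLOW(F) = { 'e', 'f' }
PREDICT(F → T T) = { 'e', 'f' }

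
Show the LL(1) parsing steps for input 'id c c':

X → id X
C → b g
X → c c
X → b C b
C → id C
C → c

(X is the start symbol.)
Stack is shown with the top on the left.

Stack   Input     Action
------------------------
X $     id c c $  output X → id X
id X $  id c c $  match 'id'
X $     c c $     output X → c c
c c $   c c $     match 'c'
c $     c $       match 'c'
$       $         accept

The string is accepted.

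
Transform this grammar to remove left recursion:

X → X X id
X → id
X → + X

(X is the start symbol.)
X is directly left-recursive. The standard transformation for
  A → A α₁ | ... | A α_m | β₁ | ... | β_n
is
  A  → β₁ A' | ... | β_n A'
  A' → α₁ A' | ... | α_m A' | ε

X → id becomes X → id X'
X → + X becomes X → + X X'
X → X X id becomes X' → X id X'
Add X' → ε

Resulting grammar:
X → id X'
X → + X X'
X' → X id X'
X' → ε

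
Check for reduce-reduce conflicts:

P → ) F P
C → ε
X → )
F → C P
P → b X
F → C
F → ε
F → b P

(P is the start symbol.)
Yes — I1: [C → .] vs [F → .]

A reduce-reduce conflict occurs when an LR(0) state has two complete items [A → α .] and [B → β .] — both call for a reduction, and with no lookahead the parser cannot choose between them.

Augment with P' → P and build the canonical LR(0) collection (I0 = CLOSURE({[P' → . P]}), then GOTO on every symbol after a dot until no new states appear). It has 12 states:
  I0: { [P → . ) F P], [P → . b X], [P' → . P] }  — shift
  I1: { [C → .], [F → . C P], [F → . C], [F → . b P], [F → .], [P → ) . F P] }  — shift, 2 reduces
  I2: { [P' → P .] }  — accept
  I3: { [P → b . X], [X → . )] }  — shift
  I4: { [X → ) .] }  — reduce
  I5: { [P → b X .] }  — reduce
  I6: { [F → C . P], [F → C .], [P → . ) F P], [P → . b X] }  — shift, reduce
  I7: { [P → ) F . P], [P → . ) F P], [P → . b X] }  — shift
  I8: { [F → b . P], [P → . ) F P], [P → . b X] }  — shift
  I9: { [F → b P .] }  — reduce
  I10: { [P → ) F P .] }  — reduce
  I11: { [F → C P .] }  — reduce

I1 contains complete items [C → .], [F → .] — reduce-reduce conflict.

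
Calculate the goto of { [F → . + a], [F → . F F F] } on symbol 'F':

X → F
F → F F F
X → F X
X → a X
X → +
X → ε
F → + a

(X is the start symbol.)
{ [F → . + a], [F → . F F F], [F → F . F F] }

GOTO(I, 'F') = CLOSURE({ [A → αX.β] : [A → α.Xβ] ∈ I, X = 'F' })

Items with dot before 'F', with the dot advanced:
  [F → . F F F] → [F → F . F F]
Closure of the advanced items:
  [F → F . F F] has the dot before F: add [F → . F F F], [F → . + a]

GOTO = { [F → . + a], [F → . F F F], [F → F . F F] }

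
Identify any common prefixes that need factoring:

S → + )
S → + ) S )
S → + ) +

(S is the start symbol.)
Left-factoring is needed when two productions for the same non-terminal
share a common prefix on the right-hand side.

Productions for S:
  S → + )
  S → + ) S )
  S → + ) +

Found common prefix '+ )' in productions for S

Answer: Yes, S has productions with common prefix '+ )'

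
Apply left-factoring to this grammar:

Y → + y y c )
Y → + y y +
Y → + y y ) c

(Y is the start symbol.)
Left-factoring transforms A → αβ₁ | αβ₂ into A → αA' and A' → β₁ | β₂
(α is the longest common prefix among the alternatives). Repeat until
no nonterminal has two alternatives with a common prefix.

Round 1: Y has alternatives sharing prefix '+ y y'. Introduce Y': Y → + y y Y'
  Add: Y' → c )
  Add: Y' → +
  Add: Y' → ) c

No remaining common prefixes — done.

Resulting grammar:
Y → + y y Y'
Y' → c )
Y' → +
Y' → ) c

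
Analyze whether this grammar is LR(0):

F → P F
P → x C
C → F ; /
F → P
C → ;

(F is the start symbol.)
No. Shift-reduce conflict between [F → P .] and [P → . x C]

Augment with F' → F and build the canonical LR(0) collection (I0 = CLOSURE({[F' → . F]}), then GOTO on every symbol after a dot until no new states appear). It has 10 states:
  I0: { [F → . P F], [F → . P], [F' → . F], [P → . x C] }  — shift
  I1: { [F' → F .] }  — accept
  I2: { [F → . P F], [F → . P], [F → P . F], [F → P .], [P → . x C] }  — shift, reduce
  I3: { [C → . ;], [C → . F ; /], [F → . P F], [F → . P], [P → . x C], [P → x . C] }  — shift
  I4: { [C → ; .] }  — reduce
  I5: { [P → x C .] }  — reduce
  I6: { [C → F . ; /] }  — shift
  I7: { [C → F ; . /] }  — shift
  I8: { [C → F ; / .] }  — reduce
  I9: { [F → P F .] }  — reduce

Conflict in state I2:
  Shift-reduce conflict between [F → P .] and [P → . x C]
So the grammar is NOT LR(0).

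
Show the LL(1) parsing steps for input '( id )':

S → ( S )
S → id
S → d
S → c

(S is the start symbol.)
LL(1) parsing maintains a stack (initially the start symbol over $) and the input. At each step: if the stack top is a terminal, match it against the current input token; if it is a non-terminal N, replace it with the RHS of M[N, lookahead] (the unique production whose predict set contains the lookahead).

Stack is shown with the top on the left.

Stack    Input     Action
-------------------------
S $      ( id ) $  output S → ( S )
( S ) $  ( id ) $  match '('
S ) $    id ) $    output S → id
id ) $   id ) $    match 'id'
) $      ) $       match ')'
$        $         accept

The string is accepted.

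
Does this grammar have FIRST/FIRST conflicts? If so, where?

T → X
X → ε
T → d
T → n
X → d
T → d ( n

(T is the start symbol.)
A FIRST/FIRST conflict occurs when two productions N → α and N → β for the same non-terminal have FIRST(α) ∩ FIRST(β) ≠ ∅ (with ε ∈ FIRST of a nullable right-hand side, so two nullable alternatives also conflict).

FIRST sets of the non-terminals at (or reachable through a nullable prefix from) the front of some alternative:
  FIRST(X) = { 'd', ε }

Productions for T:
  T → X: FIRST = { 'd', ε }
  T → d: FIRST = { 'd' }
  T → n: FIRST = { 'n' }
  T → d ( n: FIRST = { 'd' }
Productions for X:
  X → ε: FIRST = { ε }
  X → d: FIRST = { 'd' }

Conflict for T: T → X and T → d
  Overlap: { 'd' }
Conflict for T: T → X and T → d ( n
  Overlap: { 'd' }
Conflict for T: T → d and T → d ( n
  Overlap: { 'd' }

Answer: Yes. T → X / T → d on { 'd' }; T → X / T → d '(' n on { 'd' }; T → d / T → d '(' n on { 'd' }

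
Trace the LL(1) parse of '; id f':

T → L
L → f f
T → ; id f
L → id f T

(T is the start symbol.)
Stack is shown with the top on the left.

Stack     Input     Action
--------------------------
T $       ; id f $  output T → ; id f
; id f $  ; id f $  match ';'
id f $    id f $    match 'id'
f $       f $       match 'f'
$         $         accept

The string is accepted.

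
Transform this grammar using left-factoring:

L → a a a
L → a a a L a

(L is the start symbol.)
L → a a a L'
L' → ε
L' → L a

Left-factoring transforms A → αβ₁ | αβ₂ into A → αA' and A' → β₁ | β₂
(α is the longest common prefix among the alternatives). Repeat until
no nonterminal has two alternatives with a common prefix.

Round 1: L has alternatives sharing prefix 'a a a'. Introduce L': L → a a a L'
  Add: L' → ε
  Add: L' → L a

No remaining common prefixes — done.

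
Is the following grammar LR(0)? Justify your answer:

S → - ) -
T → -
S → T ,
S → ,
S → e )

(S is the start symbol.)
Augment with S' → S and build the canonical LR(0) collection (I0 = CLOSURE({[S' → . S]}), then GOTO on every symbol after a dot until no new states appear). It has 10 states:
  I0: { [S → . ,], [S → . - ) -], [S → . T ,], [S → . e )], [S' → . S], [T → . -] }  — shift
  I1: { [S → , .] }  — reduce
  I2: { [S → - . ) -], [T → - .] }  — shift, reduce
  I3: { [S' → S .] }  — accept
  I4: { [S → T . ,] }  — shift
  I5: { [S → e . )] }  — shift
  I6: { [S → e ) .] }  — reduce
  I7: { [S → T , .] }  — reduce
  I8: { [S → - ) . -] }  — shift
  I9: { [S → - ) - .] }  — reduce

Conflict in state I2:
  Shift-reduce conflict between [T → - .] and [S → - . ) -]
So the grammar is NOT LR(0).

Answer: No. Shift-reduce conflict between [T → - .] and [S → - . ) -]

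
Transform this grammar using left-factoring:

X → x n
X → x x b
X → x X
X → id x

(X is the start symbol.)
Left-factoring transforms A → αβ₁ | αβ₂ into A → αA' and A' → β₁ | β₂
(α is the longest common prefix among the alternatives). Repeat until
no nonterminal has two alternatives with a common prefix.

Round 1: X has alternatives sharing prefix 'x'. Introduce X': X → x X'
  Add: X' → n
  Add: X' → x b
  Add: X' → X

No remaining common prefixes — done.

Resulting grammar:
X → x X'
X' → n
X' → x b
X' → X
X → id x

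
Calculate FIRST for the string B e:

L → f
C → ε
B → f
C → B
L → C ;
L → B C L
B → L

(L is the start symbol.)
{ ';', 'f' }

FIRST sets of the non-terminals involved (from the grammar, by fixed-point iteration):
  FIRST(B) = { ';', 'f' }

To compute FIRST(B e), process the symbols left to right:
Symbol B is a non-terminal. Add FIRST(B) \ {ε} = { ';', 'f' }
B is not nullable (ε ∉ FIRST(B)), so stop here.
FIRST(B e) = { ';', 'f' }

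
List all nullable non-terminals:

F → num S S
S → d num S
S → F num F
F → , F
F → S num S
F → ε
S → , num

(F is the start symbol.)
ε-productions: F → ε
So F is immediately nullable.
No further non-terminal can be added: every production for the remaining non-terminals contains a terminal or a non-nullable non-terminal.
Nullable = { 'F' }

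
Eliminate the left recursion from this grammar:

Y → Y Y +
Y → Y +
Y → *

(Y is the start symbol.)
Y → * Y'
Y' → Y + Y'
Y' → + Y'
Y' → ε

Y is directly left-recursive. The standard transformation for
  A → A α₁ | ... | A α_m | β₁ | ... | β_n
is
  A  → β₁ A' | ... | β_n A'
  A' → α₁ A' | ... | α_m A' | ε

Y → * becomes Y → * Y'
Y → Y Y + becomes Y' → Y + Y'
Y → Y + becomes Y' → + Y'
Add Y' → ε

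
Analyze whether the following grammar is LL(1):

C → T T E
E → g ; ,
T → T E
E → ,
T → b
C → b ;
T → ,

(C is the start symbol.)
Relevant sets:
  FIRST(T) = { ',', 'b' }

For C:
  PREDICT(C → T T E) = { ',', 'b' }
  PREDICT(C → b ';') = { 'b' }
For E:
  PREDICT(E → g ';' ',') = { 'g' }
  PREDICT(E → ',') = { ',' }
For T:
  PREDICT(T → T E) = { ',', 'b' }
  PREDICT(T → b) = { 'b' }
  PREDICT(T → ',') = { ',' }

Conflict found: Predict set conflict for C: { 'b' }
The grammar is NOT LL(1).

Answer: No. Predict set conflict for C: { 'b' }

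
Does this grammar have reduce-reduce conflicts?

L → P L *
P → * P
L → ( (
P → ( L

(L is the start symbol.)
No reduce-reduce conflicts

Augment with L' → L and build the canonical LR(0) collection (I0 = CLOSURE({[L' → . L]}), then GOTO on every symbol after a dot until no new states appear). It has 11 states:
  I0: { [L → . ( (], [L → . P L *], [L' → . L], [P → . ( L], [P → . * P] }  — shift
  I1: { [L → ( . (], [L → . ( (], [L → . P L *], [P → ( . L], [P → . ( L], [P → . * P] }  — shift
  I2: { [P → * . P], [P → . ( L], [P → . * P] }  — shift
  I3: { [L' → L .] }  — accept
  I4: { [L → . ( (], [L → . P L *], [L → P . L *], [P → . ( L], [P → . * P] }  — shift
  I5: { [L → P L . *] }  — shift
  I6: { [L → P L * .] }  — reduce
  I7: { [L → . ( (], [L → . P L *], [P → ( . L], [P → . ( L], [P → . * P] }  — shift
  I8: { [P → * P .] }  — reduce
  I9: { [P → ( L .] }  — reduce
  I10: { [L → ( ( .], [L → ( . (], [L → . ( (], [L → . P L *], [P → ( . L], [P → . ( L], [P → . * P] }  — shift, reduce

No state contains more than one complete item.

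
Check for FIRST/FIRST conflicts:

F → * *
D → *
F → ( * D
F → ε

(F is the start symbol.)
No FIRST/FIRST conflicts.

A FIRST/FIRST conflict occurs when two productions N → α and N → β for the same non-terminal have FIRST(α) ∩ FIRST(β) ≠ ∅ (with ε ∈ FIRST of a nullable right-hand side, so two nullable alternatives also conflict).

Productions for F:
  F → * *: FIRST = { '*' }
  F → ( * D: FIRST = { '(' }
  F → ε: FIRST = { ε }
D has only one production, so no FIRST/FIRST conflict is possible there.

All alternatives of each non-terminal have pairwise disjoint FIRST sets.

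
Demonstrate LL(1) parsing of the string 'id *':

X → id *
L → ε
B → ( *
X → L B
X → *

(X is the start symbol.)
LL(1) parsing maintains a stack (initially the start symbol over $) and the input. At each step: if the stack top is a terminal, match it against the current input token; if it is a non-terminal N, replace it with the RHS of M[N, lookahead] (the unique production whose predict set contains the lookahead).

Stack is shown with the top on the left.

Stack   Input   Action
----------------------
X $     id * $  output X → id *
id * $  id * $  match 'id'
* $     * $     match '*'
$       $       accept

The string is accepted.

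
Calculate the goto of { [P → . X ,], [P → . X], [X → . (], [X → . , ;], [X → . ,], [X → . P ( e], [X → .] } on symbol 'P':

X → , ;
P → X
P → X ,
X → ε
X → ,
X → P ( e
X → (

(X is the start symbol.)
{ [X → P . ( e] }

GOTO(I, 'P') = CLOSURE({ [A → αX.β] : [A → α.Xβ] ∈ I, X = 'P' })

Items with dot before 'P', with the dot advanced:
  [X → . P ( e] → [X → P . ( e]
Closure adds nothing (no advanced item has the dot before a non-terminal).

GOTO = { [X → P . ( e] }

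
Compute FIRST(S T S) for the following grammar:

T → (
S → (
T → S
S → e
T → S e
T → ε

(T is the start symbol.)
{ '(', 'e' }

FIRST sets of the non-terminals involved (from the grammar, by fixed-point iteration):
  FIRST(S) = { '(', 'e' }

To compute FIRST(S T S), process the symbols left to right:
Symbol S is a non-terminal. Add FIRST(S) \ {ε} = { '(', 'e' }
S is not nullable (ε ∉ FIRST(S)), so stop here.
FIRST(S T S) = { '(', 'e' }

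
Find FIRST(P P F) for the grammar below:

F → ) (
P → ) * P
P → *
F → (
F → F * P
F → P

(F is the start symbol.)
FIRST sets of the non-terminals involved (from the grammar, by fixed-point iteration):
  FIRST(P) = { ')', '*' }

To compute FIRST(P P F), process the symbols left to right:
Symbol P is a non-terminal. Add FIRST(P) \ {ε} = { ')', '*' }
P is not nullable (ε ∉ FIRST(P)), so stop here.
FIRST(P P F) = { ')', '*' }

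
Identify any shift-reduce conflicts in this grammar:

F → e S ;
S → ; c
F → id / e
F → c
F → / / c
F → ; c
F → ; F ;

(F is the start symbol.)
No shift-reduce conflicts

A shift-reduce conflict occurs when an LR(0) state has both:
  - a complete (reduce) item [A → α .] (dot at the end), and
  - a shift item [B → β . c γ] (dot before a terminal).

Augment with F' → F and build the canonical LR(0) collection (I0 = CLOSURE({[F' → . F]}), then GOTO on every symbol after a dot until no new states appear). It has 18 states:
  I0: { [F → . / / c], [F → . ; F ;], [F → . ; c], [F → . c], [F → . e S ;], [F → . id / e], [F' → . F] }  — shift
  I1: { [F → / . / c] }  — shift
  I2: { [F → . / / c], [F → . ; F ;], [F → . ; c], [F → . c], [F → . e S ;], [F → . id / e], [F → ; . F ;], [F → ; . c] }  — shift
  I3: { [F' → F .] }  — accept
  I4: { [F → c .] }  — reduce
  I5: { [F → e . S ;], [S → . ; c] }  — shift
  I6: { [F → id . / e] }  — shift
  I7: { [F → id / . e] }  — shift
  I8: { [F → id / e .] }  — reduce
  I9: { [S → ; . c] }  — shift
  I10: { [F → e S . ;] }  — shift
  I11: { [F → e S ; .] }  — reduce
  I12: { [S → ; c .] }  — reduce
  I13: { [F → ; F . ;] }  — shift
  I14: { [F → ; c .], [F → c .] }  — 2 reduces
  I15: { [F → ; F ; .] }  — reduce
  I16: { [F → / / . c] }  — shift
  I17: { [F → / / c .] }  — reduce

No state contains both a complete item and a shift item.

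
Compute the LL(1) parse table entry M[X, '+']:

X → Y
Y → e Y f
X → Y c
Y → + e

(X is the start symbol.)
To find M[X, '+'], we find productions for X where '+' is in the predict set (PREDICT(N → α) = (FIRST(α) \ {ε}) ∪ (FOLLOW(N) if α ⇒* ε)).

Relevant sets:
  FIRST(Y) = { '+', 'e' }

X → Y: PREDICT = { '+', 'e' }
  '+' is in predict set, so this production goes in M[X, '+']
X → Y c: PREDICT = { '+', 'e' }
  '+' is in predict set, so this production goes in M[X, '+']

M[X, '+'] = X → Y, X → Y c  (a multiply-defined cell — the grammar is not LL(1))

Answer: X → Y, X → Y c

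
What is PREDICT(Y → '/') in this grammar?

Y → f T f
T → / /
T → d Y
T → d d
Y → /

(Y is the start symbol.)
{ '/' }

PREDICT(Y → '/') = (FIRST(RHS) \ {ε}) ∪ (FOLLOW(Y) if ε ∈ FIRST(RHS), i.e. RHS ⇒* ε)
FIRST('/') = { '/' }
ε ∉ FIRST('/'), so FOLLOW(Y) is not added.
PREDICT(Y → '/') = { '/' }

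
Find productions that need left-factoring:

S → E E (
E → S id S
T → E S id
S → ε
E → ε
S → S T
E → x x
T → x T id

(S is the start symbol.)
No, left-factoring is not needed

Left-factoring is needed when two productions for the same non-terminal
share a common prefix on the right-hand side.

Productions for S:
  S → E E (
  S → ε
  S → S T
Productions for E:
  E → S id S
  E → ε
  E → x x
Productions for T:
  T → E S id
  T → x T id

No common prefixes found.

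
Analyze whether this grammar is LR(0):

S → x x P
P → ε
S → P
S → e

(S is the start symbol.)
A grammar is LR(0) if no state in the canonical LR(0) collection has:
  - both a shift item (dot before a terminal) and a complete item (shift-reduce conflict), or
  - two or more complete items (reduce-reduce conflict; the accept item [S' → S .] counts as a complete item here).

Augment with S' → S and build the canonical LR(0) collection (I0 = CLOSURE({[S' → . S]}), then GOTO on every symbol after a dot until no new states appear). It has 7 states:
  I0: { [P → .], [S → . P], [S → . e], [S → . x x P], [S' → . S] }  — shift, reduce
  I1: { [S → P .] }  — reduce
  I2: { [S' → S .] }  — accept
  I3: { [S → e .] }  — reduce
  I4: { [S → x . x P] }  — shift
  I5: { [P → .], [S → x x . P] }  — reduce
  I6: { [S → x x P .] }  — reduce

Conflict in state I0:
  Shift-reduce conflict between [P → .] and [S → . e]
So the grammar is NOT LR(0).

Answer: No. Shift-reduce conflict between [P → .] and [S → . e]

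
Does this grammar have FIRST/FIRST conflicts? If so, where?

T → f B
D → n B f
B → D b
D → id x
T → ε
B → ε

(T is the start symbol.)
A FIRST/FIRST conflict occurs when two productions N → α and N → β for the same non-terminal have FIRST(α) ∩ FIRST(β) ≠ ∅ (with ε ∈ FIRST of a nullable right-hand side, so two nullable alternatives also conflict).

FIRST sets of the non-terminals at (or reachable through a nullable prefix from) the front of some alternative:
  FIRST(D) = { 'id', 'n' }

Productions for T:
  T → f B: FIRST = { 'f' }
  T → ε: FIRST = { ε }
Productions for D:
  D → n B f: FIRST = { 'n' }
  D → id x: FIRST = { 'id' }
Productions for B:
  B → D b: FIRST = { 'id', 'n' }
  B → ε: FIRST = { ε }

All alternatives of each non-terminal have pairwise disjoint FIRST sets.

Answer: No FIRST/FIRST conflicts.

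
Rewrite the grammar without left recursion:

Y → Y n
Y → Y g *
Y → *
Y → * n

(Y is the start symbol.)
Y is directly left-recursive. The standard transformation for
  A → A α₁ | ... | A α_m | β₁ | ... | β_n
is
  A  → β₁ A' | ... | β_n A'
  A' → α₁ A' | ... | α_m A' | ε

Y → * becomes Y → * Y'
Y → * n becomes Y → * n Y'
Y → Y n becomes Y' → n Y'
Y → Y g * becomes Y' → g * Y'
Add Y' → ε

Resulting grammar:
Y → * Y'
Y → * n Y'
Y' → n Y'
Y' → g * Y'
Y' → ε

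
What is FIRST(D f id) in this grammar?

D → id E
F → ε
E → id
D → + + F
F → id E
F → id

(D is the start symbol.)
FIRST sets of the non-terminals involved (from the grammar, by fixed-point iteration):
  FIRST(D) = { '+', 'id' }

To compute FIRST(D f id), process the symbols left to right:
Symbol D is a non-terminal. Add FIRST(D) \ {ε} = { '+', 'id' }
D is not nullable (ε ∉ FIRST(D)), so stop here.
FIRST(D f id) = { '+', 'id' }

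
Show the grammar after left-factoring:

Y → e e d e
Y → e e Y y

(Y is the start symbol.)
Left-factoring transforms A → αβ₁ | αβ₂ into A → αA' and A' → β₁ | β₂
(α is the longest common prefix among the alternatives). Repeat until
no nonterminal has two alternatives with a common prefix.

Round 1: Y has alternatives sharing prefix 'e e'. Introduce Y': Y → e e Y'
  Add: Y' → d e
  Add: Y' → Y y

No remaining common prefixes — done.

Resulting grammar:
Y → e e Y'
Y' → d e
Y' → Y y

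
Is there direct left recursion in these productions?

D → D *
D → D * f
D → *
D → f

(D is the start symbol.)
D → D *: LEFT RECURSIVE (starts with D)
D → D * f: LEFT RECURSIVE (starts with D)
D → *: starts with '*'
D → f: starts with f

The grammar has direct left recursion on: D.

Answer: Yes, D is left-recursive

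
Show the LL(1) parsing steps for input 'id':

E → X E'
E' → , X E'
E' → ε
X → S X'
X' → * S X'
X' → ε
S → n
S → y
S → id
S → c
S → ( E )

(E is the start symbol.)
LL(1) parsing maintains a stack (initially the start symbol over $) and the input. At each step: if the stack top is a terminal, match it against the current input token; if it is a non-terminal N, replace it with the RHS of M[N, lookahead] (the unique production whose predict set contains the lookahead).

Stack is shown with the top on the left.

Stack       Input  Action
-------------------------
E $         id $   output E → X E'
X E' $      id $   output X → S X'
S X' E' $   id $   output S → id
id X' E' $  id $   match 'id'
X' E' $     $      output X' → ε
E' $        $      output E' → ε
$           $      accept

The string is accepted.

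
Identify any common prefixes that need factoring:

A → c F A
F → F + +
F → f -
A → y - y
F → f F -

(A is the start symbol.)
Left-factoring is needed when two productions for the same non-terminal
share a common prefix on the right-hand side.

Productions for A:
  A → c F A
  A → y - y
Productions for F:
  F → F + +
  F → f -
  F → f F -

Found common prefix 'f' in productions for F

Answer: Yes, F has productions with common prefix 'f'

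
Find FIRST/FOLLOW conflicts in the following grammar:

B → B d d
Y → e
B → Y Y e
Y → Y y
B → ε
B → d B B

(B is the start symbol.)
A FIRST/FOLLOW conflict occurs when a non-terminal N has a nullable alternative N → β (β ⇒* ε) and another alternative N → α with FIRST(α) ∩ FOLLOW(N) ≠ ∅: on such a lookahead the parser cannot decide between expanding α and letting N vanish via β.

Nullable non-terminals: B.
FIRST sets used below: FIRST(B) = { 'd', 'e', ε }, FIRST(Y) = { 'e' }

B: nullable alternative(s) B → ε; FOLLOW(B) = { $, 'd', 'e' }
  B → B d d: FIRST \ {ε} = { 'd', 'e' } — overlaps FOLLOW(B) on { 'd', 'e' }: CONFLICT
  B → Y Y e: FIRST \ {ε} = { 'e' } — overlaps FOLLOW(B) on { 'e' }: CONFLICT
  B → ε: FIRST \ {ε} = { } — this is the only nullable alternative, skip
  B → d B B: FIRST \ {ε} = { 'd' } — overlaps FOLLOW(B) on { 'd' }: CONFLICT

Y has no nullable alternative, so no FIRST/FOLLOW check is needed there.

So the grammar has 3 FIRST/FOLLOW conflicts (marked CONFLICT above).

Answer: Yes. B → B d d with FOLLOW(B) on { 'd', 'e' }; B → Y Y e with FOLLOW(B) on { 'e' }; B → d B B with FOLLOW(B) on { 'd' }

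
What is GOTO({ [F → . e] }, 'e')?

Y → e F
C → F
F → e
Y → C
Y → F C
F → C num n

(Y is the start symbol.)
GOTO(I, 'e') = CLOSURE({ [A → αX.β] : [A → α.Xβ] ∈ I, X = 'e' })

Items with dot before 'e', with the dot advanced:
  [F → . e] → [F → e .]
Closure adds nothing (no advanced item has the dot before a non-terminal).

GOTO = { [F → e .] }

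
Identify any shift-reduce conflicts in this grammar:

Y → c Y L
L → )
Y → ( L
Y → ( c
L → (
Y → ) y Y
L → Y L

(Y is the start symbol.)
Yes — I6: [L → ( .] vs [L → . (]; I7: [L → ) .] vs [Y → ) . y Y]; I14: [Y → ( c .] vs [Y → . ( L]

A shift-reduce conflict occurs when an LR(0) state has both:
  - a complete (reduce) item [A → α .] (dot at the end), and
  - a shift item [B → β . c γ] (dot before a terminal).

Augment with Y' → Y and build the canonical LR(0) collection (I0 = CLOSURE({[Y' → . Y]}), then GOTO on every symbol after a dot until no new states appear). It has 15 states:
  I0: { [Y → . ( L], [Y → . ( c], [Y → . ) y Y], [Y → . c Y L], [Y' → . Y] }  — shift
  I1: { [L → . (], [L → . )], [L → . Y L], [Y → ( . L], [Y → ( . c], [Y → . ( L], [Y → . ( c], [Y → . ) y Y], [Y → . c Y L] }  — shift
  I2: { [Y → ) . y Y] }  — shift
  I3: { [Y' → Y .] }  — accept
  I4: { [Y → . ( L], [Y → . ( c], [Y → . ) y Y], [Y → . c Y L], [Y → c . Y L] }  — shift
  I5: { [L → . (], [L → . )], [L → . Y L], [Y → . ( L], [Y → . ( c], [Y → . ) y Y], [Y → . c Y L], [Y → c Y . L] }  — shift
  I6: { [L → ( .], [L → . (], [L → . )], [L → . Y L], [Y → ( . L], [Y → ( . c], [Y → . ( L], [Y → . ( c], [Y → . ) y Y], [Y → . c Y L] }  — shift, reduce
  I7: { [L → ) .], [Y → ) . y Y] }  — shift, reduce
  I8: { [Y → c Y L .] }  — reduce
  I9: { [L → . (], [L → . )], [L → . Y L], [L → Y . L], [Y → . ( L], [Y → . ( c], [Y → . ) y Y], [Y → . c Y L] }  — shift
  I10: { [L → Y L .] }  — reduce
  I11: { [Y → ) y . Y], [Y → . ( L], [Y → . ( c], [Y → . ) y Y], [Y → . c Y L] }  — shift
  I12: { [Y → ) y Y .] }  — reduce
  I13: { [Y → ( L .] }  — reduce
  I14: { [Y → ( c .], [Y → . ( L], [Y → . ( c], [Y → . ) y Y], [Y → . c Y L], [Y → c . Y L] }  — shift, reduce

I6 contains reduce item [L → ( .] and shift items [L → . (], [L → . )], [Y → . ( L], [Y → . ( c], [Y → ( . c], [Y → . ) y Y], [Y → . c Y L] — shift-reduce conflict.
I7 contains reduce item [L → ) .] and shift item [Y → ) . y Y] — shift-reduce conflict.
I14 contains reduce item [Y → ( c .] and shift items [Y → . ( L], [Y → . ( c], [Y → . ) y Y], [Y → . c Y L] — shift-reduce conflict.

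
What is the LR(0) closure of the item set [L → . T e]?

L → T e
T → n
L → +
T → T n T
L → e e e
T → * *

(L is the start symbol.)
To compute CLOSURE, for each item [A → α.Bβ] where B is a non-terminal, add [B → .γ] for all productions B → γ; repeat for the newly added items until nothing changes.

Start with: [L → . T e]
  [L → . T e] has the dot before T: add [T → . n], [T → . T n T], [T → . * *]
No further items can be added.

CLOSURE = { [L → . T e], [T → . * *], [T → . T n T], [T → . n] }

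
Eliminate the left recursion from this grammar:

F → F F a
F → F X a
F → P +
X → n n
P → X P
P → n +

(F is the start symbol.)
F is directly left-recursive. The standard transformation for
  A → A α₁ | ... | A α_m | β₁ | ... | β_n
is
  A  → β₁ A' | ... | β_n A'
  A' → α₁ A' | ... | α_m A' | ε

F → P + becomes F → P + F'
F → F F a becomes F' → F a F'
F → F X a becomes F' → X a F'
Add F' → ε

Productions for other non-terminals are unchanged:
  X → n n
  P → X P
  P → n +

Resulting grammar:
F → P + F'
F' → F a F'
F' → X a F'
F' → ε
X → n n
P → X P
P → n +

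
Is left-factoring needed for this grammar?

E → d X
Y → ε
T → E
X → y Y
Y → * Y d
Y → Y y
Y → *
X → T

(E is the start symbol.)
Yes, Y has productions with common prefix '*'

Left-factoring is needed when two productions for the same non-terminal
share a common prefix on the right-hand side.

Productions for Y:
  Y → ε
  Y → * Y d
  Y → Y y
  Y → *
Productions for X:
  X → y Y
  X → T

Found common prefix '*' in productions for Y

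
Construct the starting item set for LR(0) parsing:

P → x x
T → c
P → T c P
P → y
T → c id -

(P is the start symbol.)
{ [P → . T c P], [P → . x x], [P → . y], [P' → . P], [T → . c id -], [T → . c] }

First, augment the grammar with P' → P
I₀ = CLOSURE({ [P' → . P] }):
  [P' → . P] has the dot before P: add [P → . x x], [P → . T c P], [P → . y]
  [P → . T c P] has the dot before T: add [T → . c], [T → . c id -]
No further items can be added.

I₀ = { [P → . T c P], [P → . x x], [P → . y], [P' → . P], [T → . c id -], [T → . c] }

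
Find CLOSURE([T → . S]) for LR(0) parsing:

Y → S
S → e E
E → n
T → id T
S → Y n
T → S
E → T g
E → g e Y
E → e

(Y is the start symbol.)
To compute CLOSURE, for each item [A → α.Bβ] where B is a non-terminal, add [B → .γ] for all productions B → γ; repeat for the newly added items until nothing changes.

Start with: [T → . S]
  [T → . S] has the dot before S: add [S → . e E], [S → . Y n]
  [S → . Y n] has the dot before Y: add [Y → . S]
No further items can be added.

CLOSURE = { [S → . Y n], [S → . e E], [T → . S], [Y → . S] }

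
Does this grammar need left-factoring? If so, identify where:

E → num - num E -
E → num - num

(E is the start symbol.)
Left-factoring is needed when two productions for the same non-terminal
share a common prefix on the right-hand side.

Productions for E:
  E → num - num E -
  E → num - num

Found common prefix 'num - num' in productions for E

Answer: Yes, E has productions with common prefix 'num - num'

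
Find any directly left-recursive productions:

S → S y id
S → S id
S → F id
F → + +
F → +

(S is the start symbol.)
Direct left recursion occurs when N → N α for some non-terminal N (the right-hand side begins with the left-hand side itself).

S → S y id: LEFT RECURSIVE (starts with S)
S → S id: LEFT RECURSIVE (starts with S)
S → F id: starts with F
F → + +: starts with '+'
F → +: starts with '+'

The grammar has direct left recursion on: S.

Answer: Yes, S is left-recursive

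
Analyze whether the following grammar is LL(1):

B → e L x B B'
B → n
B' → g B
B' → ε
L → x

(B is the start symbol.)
Relevant sets:
  FOLLOW(B') = { $, 'g' }

For B:
  PREDICT(B → e L x B B') = { 'e' }
  PREDICT(B → n) = { 'n' }
For B':
  PREDICT(B' → g B) = { 'g' }
  PREDICT(B' → ε) = { $, 'g' }
L has a single production, so nothing to check there.

Conflict found: Predict set conflict for B': { 'g' }
The grammar is NOT LL(1).

Answer: No. Predict set conflict for B': { 'g' }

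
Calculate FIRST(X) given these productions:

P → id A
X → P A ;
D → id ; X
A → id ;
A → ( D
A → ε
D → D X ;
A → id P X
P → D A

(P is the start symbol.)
{ 'id' }

FIRST sets of the other non-terminals involved (by the same procedure, iterated to a fixed point):
  FIRST(P) = { 'id' }

From X → P A ;:
  - P is a non-terminal: add FIRST(P) \ {ε} = { 'id' }
    P is not nullable, so stop

Collecting: FIRST(X) = { 'id' }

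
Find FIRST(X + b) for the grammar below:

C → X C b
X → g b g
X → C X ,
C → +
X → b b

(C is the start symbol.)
{ '+', 'b', 'g' }

FIRST sets of the non-terminals involved (from the grammar, by fixed-point iteration):
  FIRST(X) = { '+', 'b', 'g' }

To compute FIRST(X + b), process the symbols left to right:
Symbol X is a non-terminal. Add FIRST(X) \ {ε} = { '+', 'b', 'g' }
X is not nullable (ε ∉ FIRST(X)), so stop here.
FIRST(X + b) = { '+', 'b', 'g' }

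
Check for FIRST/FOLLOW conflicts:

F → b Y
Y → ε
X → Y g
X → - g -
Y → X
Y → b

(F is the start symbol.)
A FIRST/FOLLOW conflict occurs when a non-terminal N has a nullable alternative N → β (β ⇒* ε) and another alternative N → α with FIRST(α) ∩ FOLLOW(N) ≠ ∅: on such a lookahead the parser cannot decide between expanding α and letting N vanish via β.

Nullable non-terminals: Y.
FIRST sets used below: FIRST(X) = { '-', 'b', 'g' }

Y: nullable alternative(s) Y → ε; FOLLOW(Y) = { $, 'g' }
  Y → ε: FIRST \ {ε} = { } — this is the only nullable alternative, skip
  Y → X: FIRST \ {ε} = { '-', 'b', 'g' } — overlaps FOLLOW(Y) on { 'g' }: CONFLICT
  Y → b: FIRST \ {ε} = { 'b' } — disjoint from FOLLOW(Y)

F, X have no nullable alternative, so no FIRST/FOLLOW check is needed there.

So the grammar has 1 FIRST/FOLLOW conflict (marked CONFLICT above).

Answer: Yes. Y → X with FOLLOW(Y) on { 'g' }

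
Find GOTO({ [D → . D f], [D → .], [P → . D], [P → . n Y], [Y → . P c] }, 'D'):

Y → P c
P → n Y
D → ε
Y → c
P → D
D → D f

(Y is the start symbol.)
{ [D → D . f], [P → D .] }

GOTO(I, 'D') = CLOSURE({ [A → αX.β] : [A → α.Xβ] ∈ I, X = 'D' })

Items with dot before 'D', with the dot advanced:
  [D → . D f] → [D → D . f]
  [P → . D] → [P → D .]
Closure adds nothing (no advanced item has the dot before a non-terminal).

GOTO = { [D → D . f], [P → D .] }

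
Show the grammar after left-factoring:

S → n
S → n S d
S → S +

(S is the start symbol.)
S → n S'
S' → ε
S' → S d
S → S +

Left-factoring transforms A → αβ₁ | αβ₂ into A → αA' and A' → β₁ | β₂
(α is the longest common prefix among the alternatives). Repeat until
no nonterminal has two alternatives with a common prefix.

Round 1: S has alternatives sharing prefix 'n'. Introduce S': S → n S'
  Add: S' → ε
  Add: S' → S d

No remaining common prefixes — done.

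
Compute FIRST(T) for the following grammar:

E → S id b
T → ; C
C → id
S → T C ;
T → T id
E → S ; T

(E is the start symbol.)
{ ';' }

From T → ; C:
  - ';' is a terminal: add ';' and stop
From T → T id:
  - T is the symbol being defined: contributes nothing new
    T is not nullable, so stop

Collecting: FIRST(T) = { ';' }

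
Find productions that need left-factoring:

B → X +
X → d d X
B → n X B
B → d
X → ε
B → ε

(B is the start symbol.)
Left-factoring is needed when two productions for the same non-terminal
share a common prefix on the right-hand side.

Productions for B:
  B → X +
  B → n X B
  B → d
  B → ε
Productions for X:
  X → d d X
  X → ε

No common prefixes found.

Answer: No, left-factoring is not needed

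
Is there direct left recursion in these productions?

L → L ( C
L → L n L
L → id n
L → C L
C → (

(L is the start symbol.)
Yes, L is left-recursive

L → L ( C: LEFT RECURSIVE (starts with L)
L → L n L: LEFT RECURSIVE (starts with L)
L → id n: starts with id
L → C L: starts with C
C → (: starts with '('

The grammar has direct left recursion on: L.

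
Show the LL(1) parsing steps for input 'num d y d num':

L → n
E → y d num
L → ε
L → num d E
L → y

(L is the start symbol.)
Stack is shown with the top on the left.

Stack      Input            Action
----------------------------------
L $        num d y d num $  output L → num d E
num d E $  num d y d num $  match 'num'
d E $      d y d num $      match 'd'
E $        y d num $        output E → y d num
y d num $  y d num $        match 'y'
d num $    d num $          match 'd'
num $      num $            match 'num'
$          $                accept

The string is accepted.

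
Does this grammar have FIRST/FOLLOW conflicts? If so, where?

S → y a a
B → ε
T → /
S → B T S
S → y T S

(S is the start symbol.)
No FIRST/FOLLOW conflicts.

Nullable non-terminals: B.
B has a nullable alternative but only one production, so nothing to check.

S, T have no nullable alternative, so no FIRST/FOLLOW check is needed there.

No FIRST/FOLLOW conflicts found.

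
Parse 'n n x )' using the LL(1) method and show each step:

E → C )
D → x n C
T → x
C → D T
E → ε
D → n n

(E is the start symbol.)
Stack is shown with the top on the left.

Stack      Input      Action
----------------------------
E $        n n x ) $  output E → C )
C ) $      n n x ) $  output C → D T
D T ) $    n n x ) $  output D → n n
n n T ) $  n n x ) $  match 'n'
n T ) $    n x ) $    match 'n'
T ) $      x ) $      output T → x
x ) $      x ) $      match 'x'
) $        ) $        match ')'
$          $          accept

The string is accepted.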